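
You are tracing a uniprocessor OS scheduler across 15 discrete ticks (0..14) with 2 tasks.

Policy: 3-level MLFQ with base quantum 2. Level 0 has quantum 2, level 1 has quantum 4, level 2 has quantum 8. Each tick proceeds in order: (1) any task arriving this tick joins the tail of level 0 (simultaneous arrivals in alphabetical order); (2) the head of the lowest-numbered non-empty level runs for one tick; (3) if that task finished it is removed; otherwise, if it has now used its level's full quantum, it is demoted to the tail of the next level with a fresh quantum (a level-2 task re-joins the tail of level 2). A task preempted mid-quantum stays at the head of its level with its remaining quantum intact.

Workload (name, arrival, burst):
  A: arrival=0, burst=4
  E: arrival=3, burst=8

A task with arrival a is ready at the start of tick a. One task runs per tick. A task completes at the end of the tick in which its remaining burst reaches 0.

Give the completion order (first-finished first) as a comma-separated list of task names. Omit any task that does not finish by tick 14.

completion order = A, E

t=0: L0/L1/L2 = A/-/- → run A
t=1: L0/L1/L2 = A/-/- → run A
t=2: L0/L1/L2 = -/A/- → run A
t=3: L0/L1/L2 = E/A/- → run E
t=4: L0/L1/L2 = E/A/- → run E
t=5: L0/L1/L2 = -/AE/- → run A
t=6: L0/L1/L2 = -/E/- → run E
t=7: L0/L1/L2 = -/E/- → run E
t=8: L0/L1/L2 = -/E/- → run E
t=9: L0/L1/L2 = -/E/- → run E
t=10: L0/L1/L2 = -/-/E → run E
t=11: L0/L1/L2 = -/-/E → run E
t=12: (idle)
t=13: (idle)
t=14: (idle)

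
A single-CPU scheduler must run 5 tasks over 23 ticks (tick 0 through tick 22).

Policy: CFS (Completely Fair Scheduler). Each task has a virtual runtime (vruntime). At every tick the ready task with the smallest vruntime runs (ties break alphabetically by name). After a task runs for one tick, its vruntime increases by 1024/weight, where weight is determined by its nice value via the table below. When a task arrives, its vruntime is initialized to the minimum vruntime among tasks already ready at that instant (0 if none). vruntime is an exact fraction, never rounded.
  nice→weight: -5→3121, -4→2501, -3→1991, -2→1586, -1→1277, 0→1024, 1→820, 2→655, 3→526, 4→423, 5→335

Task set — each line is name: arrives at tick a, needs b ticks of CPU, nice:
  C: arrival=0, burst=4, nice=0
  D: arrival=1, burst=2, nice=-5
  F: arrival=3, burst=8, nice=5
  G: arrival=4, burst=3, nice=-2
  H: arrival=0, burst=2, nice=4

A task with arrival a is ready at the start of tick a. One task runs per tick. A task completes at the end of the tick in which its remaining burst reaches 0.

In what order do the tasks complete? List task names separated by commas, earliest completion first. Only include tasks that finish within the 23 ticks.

completion order = D, G, H, C, F

t=0: vr[C=0 H=0] → run C
t=1: vr[C=1 D=0 H=0] → run D
t=2: vr[C=1 D=1024/3121 H=0] → run H
t=3: vr[C=1 D=1024/3121 F=1024/3121 H=1024/423] → run D
t=4: vr[C=1 F=1024/3121 G=1024/3121 H=1024/423] → run F
t=5: vr[C=1 F=3538944/1045535 G=1024/3121 H=1024/423] → run G
t=6: vr[C=1 F=3538944/1045535 G=2409984/2474953 H=1024/423] → run G
t=7: vr[C=1 F=3538944/1045535 G=4007936/2474953 H=1024/423] → run C
t=8: vr[C=2 F=3538944/1045535 G=4007936/2474953 H=1024/423] → run G
t=9: vr[C=2 F=3538944/1045535 H=1024/423] → run C
t=10: vr[C=3 F=3538944/1045535 H=1024/423] → run H
t=11: vr[C=3 F=3538944/1045535] → run C
t=12: vr[F=3538944/1045535] → run F
t=13: vr[F=6734848/1045535] → run F
t=14: vr[F=9930752/1045535] → run F
t=15: vr[F=13126656/1045535] → run F
t=16: vr[F=3264512/209107] → run F
t=17: vr[F=19518464/1045535] → run F
t=18: vr[F=22714368/1045535] → run F
t=19: (idle)
t=20: (idle)
t=21: (idle)
t=22: (idle)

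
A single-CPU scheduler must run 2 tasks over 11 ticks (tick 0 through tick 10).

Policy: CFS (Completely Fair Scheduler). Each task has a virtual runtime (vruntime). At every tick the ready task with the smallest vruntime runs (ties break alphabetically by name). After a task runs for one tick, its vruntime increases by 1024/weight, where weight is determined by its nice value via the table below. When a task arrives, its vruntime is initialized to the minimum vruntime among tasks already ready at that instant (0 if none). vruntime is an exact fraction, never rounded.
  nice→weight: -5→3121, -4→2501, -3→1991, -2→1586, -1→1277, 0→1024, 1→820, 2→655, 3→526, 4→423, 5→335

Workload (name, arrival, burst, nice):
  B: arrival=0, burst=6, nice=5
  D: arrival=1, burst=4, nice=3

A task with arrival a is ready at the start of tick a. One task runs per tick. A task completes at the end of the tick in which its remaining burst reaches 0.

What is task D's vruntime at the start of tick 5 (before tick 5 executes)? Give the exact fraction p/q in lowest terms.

vruntime(D, start of tick 5) = 612352/88105

t=0: vr[B=0] → run B
t=1: vr[B=1024/335 D=1024/335] → run B
t=2: vr[B=2048/335 D=1024/335] → run D
t=3: vr[B=2048/335 D=440832/88105] → run D
t=4: vr[B=2048/335 D=612352/88105] → run B
t=5: vr[B=3072/335 D=612352/88105] → run D
t=6: vr[B=3072/335 D=783872/88105] → run D
t=7: vr[B=3072/335] → run B
t=8: vr[B=4096/335] → run B
t=9: vr[B=1024/67] → run B
t=10: (idle)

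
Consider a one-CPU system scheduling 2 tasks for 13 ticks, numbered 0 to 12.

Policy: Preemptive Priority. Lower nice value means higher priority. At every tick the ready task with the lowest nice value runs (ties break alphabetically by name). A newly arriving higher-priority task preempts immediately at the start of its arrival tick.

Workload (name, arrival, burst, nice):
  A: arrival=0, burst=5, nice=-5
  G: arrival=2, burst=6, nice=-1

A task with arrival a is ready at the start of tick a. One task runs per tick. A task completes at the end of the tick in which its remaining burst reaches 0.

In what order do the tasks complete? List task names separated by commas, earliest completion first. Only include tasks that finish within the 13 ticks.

completion order = A, G

t=0: ready={A} → run A
t=1: ready={A} → run A
t=2: ready={A,G} → run A
t=3: ready={A,G} → run A
t=4: ready={A,G} → run A
t=5: ready={G} → run G
t=6: ready={G} → run G
t=7: ready={G} → run G
t=8: ready={G} → run G
t=9: ready={G} → run G
t=10: ready={G} → run G
t=11: (idle)
t=12: (idle)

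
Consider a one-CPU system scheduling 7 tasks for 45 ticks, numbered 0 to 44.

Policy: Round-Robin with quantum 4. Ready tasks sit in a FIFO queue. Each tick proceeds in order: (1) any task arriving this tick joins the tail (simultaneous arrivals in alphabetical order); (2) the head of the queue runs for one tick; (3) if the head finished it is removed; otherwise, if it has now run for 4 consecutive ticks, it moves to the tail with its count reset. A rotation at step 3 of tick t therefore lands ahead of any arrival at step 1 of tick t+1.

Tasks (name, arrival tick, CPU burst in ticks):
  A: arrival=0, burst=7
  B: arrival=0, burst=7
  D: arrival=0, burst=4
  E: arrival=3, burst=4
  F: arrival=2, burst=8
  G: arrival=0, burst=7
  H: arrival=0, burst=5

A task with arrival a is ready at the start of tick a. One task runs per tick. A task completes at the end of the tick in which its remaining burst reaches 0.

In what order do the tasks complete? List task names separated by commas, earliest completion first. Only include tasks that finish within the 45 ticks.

completion order = D, E, A, B, G, H, F

t=0: queue=[A,B,D,G,H] q_used=0 → run A
t=1: queue=[A,B,D,G,H] q_used=1 → run A
t=2: queue=[A,B,D,G,H,F] q_used=2 → run A
t=3: queue=[A,B,D,G,H,F,E] q_used=3 → run A
t=4: queue=[B,D,G,H,F,E,A] q_used=0 → run B
t=5: queue=[B,D,G,H,F,E,A] q_used=1 → run B
t=6: queue=[B,D,G,H,F,E,A] q_used=2 → run B
t=7: queue=[B,D,G,H,F,E,A] q_used=3 → run B
t=8: queue=[D,G,H,F,E,A,B] q_used=0 → run D
t=9: queue=[D,G,H,F,E,A,B] q_used=1 → run D
t=10: queue=[D,G,H,F,E,A,B] q_used=2 → run D
t=11: queue=[D,G,H,F,E,A,B] q_used=3 → run D
t=12: queue=[G,H,F,E,A,B] q_used=0 → run G
t=13: queue=[G,H,F,E,A,B] q_used=1 → run G
t=14: queue=[G,H,F,E,A,B] q_used=2 → run G
t=15: queue=[G,H,F,E,A,B] q_used=3 → run G
t=16: queue=[H,F,E,A,B,G] q_used=0 → run H
t=17: queue=[H,F,E,A,B,G] q_used=1 → run H
t=18: queue=[H,F,E,A,B,G] q_used=2 → run H
t=19: queue=[H,F,E,A,B,G] q_used=3 → run H
t=20: queue=[F,E,A,B,G,H] q_used=0 → run F
t=21: queue=[F,E,A,B,G,H] q_used=1 → run F
t=22: queue=[F,E,A,B,G,H] q_used=2 → run F
t=23: queue=[F,E,A,B,G,H] q_used=3 → run F
t=24: queue=[E,A,B,G,H,F] q_used=0 → run E
t=25: queue=[E,A,B,G,H,F] q_used=1 → run E
t=26: queue=[E,A,B,G,H,F] q_used=2 → run E
t=27: queue=[E,A,B,G,H,F] q_used=3 → run E
t=28: queue=[A,B,G,H,F] q_used=0 → run A
t=29: queue=[A,B,G,H,F] q_used=1 → run A
t=30: queue=[A,B,G,H,F] q_used=2 → run A
t=31: queue=[B,G,H,F] q_used=0 → run B
t=32: queue=[B,G,H,F] q_used=1 → run B
t=33: queue=[B,G,H,F] q_used=2 → run B
t=34: queue=[G,H,F] q_used=0 → run G
t=35: queue=[G,H,F] q_used=1 → run G
t=36: queue=[G,H,F] q_used=2 → run G
t=37: queue=[H,F] q_used=0 → run H
t=38: queue=[F] q_used=0 → run F
t=39: queue=[F] q_used=1 → run F
t=40: queue=[F] q_used=2 → run F
t=41: queue=[F] q_used=3 → run F
t=42: (idle)
t=43: (idle)
t=44: (idle)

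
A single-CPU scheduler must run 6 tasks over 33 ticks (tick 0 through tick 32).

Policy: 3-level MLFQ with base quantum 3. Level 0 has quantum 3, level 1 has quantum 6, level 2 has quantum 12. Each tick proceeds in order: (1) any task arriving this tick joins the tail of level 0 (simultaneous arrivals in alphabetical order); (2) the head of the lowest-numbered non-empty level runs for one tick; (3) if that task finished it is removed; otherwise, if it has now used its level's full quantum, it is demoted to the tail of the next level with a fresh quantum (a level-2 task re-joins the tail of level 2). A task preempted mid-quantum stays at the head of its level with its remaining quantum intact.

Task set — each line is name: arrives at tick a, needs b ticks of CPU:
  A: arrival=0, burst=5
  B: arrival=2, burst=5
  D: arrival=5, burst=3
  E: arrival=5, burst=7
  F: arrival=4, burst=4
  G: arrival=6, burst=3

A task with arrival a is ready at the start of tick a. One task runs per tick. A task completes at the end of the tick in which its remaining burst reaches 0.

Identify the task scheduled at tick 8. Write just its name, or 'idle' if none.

t=0: L0/L1/L2 = A/-/- → run A
t=1: L0/L1/L2 = A/-/- → run A
t=2: L0/L1/L2 = AB/-/- → run A
t=3: L0/L1/L2 = B/A/- → run B
t=4: L0/L1/L2 = BF/A/- → run B
t=5: L0/L1/L2 = BFDE/A/- → run B
t=6: L0/L1/L2 = FDEG/AB/- → run F
t=7: L0/L1/L2 = FDEG/AB/- → run F
t=8: L0/L1/L2 = FDEG/AB/- → run F
t=9: L0/L1/L2 = DEG/ABF/- → run D
t=10: L0/L1/L2 = DEG/ABF/- → run D
t=11: L0/L1/L2 = DEG/ABF/- → run D
t=12: L0/L1/L2 = EG/ABF/- → run E
t=13: L0/L1/L2 = EG/ABF/- → run E
t=14: L0/L1/L2 = EG/ABF/- → run E
t=15: L0/L1/L2 = G/ABFE/- → run G
t=16: L0/L1/L2 = G/ABFE/- → run G
t=17: L0/L1/L2 = G/ABFE/- → run G
t=18: L0/L1/L2 = -/ABFE/- → run A
t=19: L0/L1/L2 = -/ABFE/- → run A
t=20: L0/L1/L2 = -/BFE/- → run B
t=21: L0/L1/L2 = -/BFE/- → run B
t=22: L0/L1/L2 = -/FE/- → run F
t=23: L0/L1/L2 = -/E/- → run E
t=24: L0/L1/L2 = -/E/- → run E
t=25: L0/L1/L2 = -/E/- → run E
t=26: L0/L1/L2 = -/E/- → run E
t=27: (idle)
t=28: (idle)
t=29: (idle)
t=30: (idle)
t=31: (idle)
t=32: (idle)

running at tick 8 = F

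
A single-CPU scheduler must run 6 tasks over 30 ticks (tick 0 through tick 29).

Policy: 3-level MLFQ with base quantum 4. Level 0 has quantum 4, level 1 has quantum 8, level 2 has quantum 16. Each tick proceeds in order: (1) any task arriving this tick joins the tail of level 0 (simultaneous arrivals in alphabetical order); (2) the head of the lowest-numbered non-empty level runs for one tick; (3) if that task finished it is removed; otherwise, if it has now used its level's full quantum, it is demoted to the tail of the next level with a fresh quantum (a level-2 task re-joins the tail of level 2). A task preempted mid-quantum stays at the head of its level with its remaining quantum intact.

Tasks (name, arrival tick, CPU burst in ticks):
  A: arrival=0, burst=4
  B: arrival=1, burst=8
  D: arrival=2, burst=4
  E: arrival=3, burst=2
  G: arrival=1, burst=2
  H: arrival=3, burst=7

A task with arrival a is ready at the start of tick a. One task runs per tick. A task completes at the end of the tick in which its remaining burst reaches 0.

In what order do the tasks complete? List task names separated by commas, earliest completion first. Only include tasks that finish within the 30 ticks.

completion order = A, G, D, E, B, H

t=0: L0/L1/L2 = A/-/- → run A
t=1: L0/L1/L2 = ABG/-/- → run A
t=2: L0/L1/L2 = ABGD/-/- → run A
t=3: L0/L1/L2 = ABGDEH/-/- → run A
t=4: L0/L1/L2 = BGDEH/-/- → run B
t=5: L0/L1/L2 = BGDEH/-/- → run B
t=6: L0/L1/L2 = BGDEH/-/- → run B
t=7: L0/L1/L2 = BGDEH/-/- → run B
t=8: L0/L1/L2 = GDEH/B/- → run G
t=9: L0/L1/L2 = GDEH/B/- → run G
t=10: L0/L1/L2 = DEH/B/- → run D
t=11: L0/L1/L2 = DEH/B/- → run D
t=12: L0/L1/L2 = DEH/B/- → run D
t=13: L0/L1/L2 = DEH/B/- → run D
t=14: L0/L1/L2 = EH/B/- → run E
t=15: L0/L1/L2 = EH/B/- → run E
t=16: L0/L1/L2 = H/B/- → run H
t=17: L0/L1/L2 = H/B/- → run H
t=18: L0/L1/L2 = H/B/- → run H
t=19: L0/L1/L2 = H/B/- → run H
t=20: L0/L1/L2 = -/BH/- → run B
t=21: L0/L1/L2 = -/BH/- → run B
t=22: L0/L1/L2 = -/BH/- → run B
t=23: L0/L1/L2 = -/BH/- → run B
t=24: L0/L1/L2 = -/H/- → run H
t=25: L0/L1/L2 = -/H/- → run H
t=26: L0/L1/L2 = -/H/- → run H
t=27: (idle)
t=28: (idle)
t=29: (idle)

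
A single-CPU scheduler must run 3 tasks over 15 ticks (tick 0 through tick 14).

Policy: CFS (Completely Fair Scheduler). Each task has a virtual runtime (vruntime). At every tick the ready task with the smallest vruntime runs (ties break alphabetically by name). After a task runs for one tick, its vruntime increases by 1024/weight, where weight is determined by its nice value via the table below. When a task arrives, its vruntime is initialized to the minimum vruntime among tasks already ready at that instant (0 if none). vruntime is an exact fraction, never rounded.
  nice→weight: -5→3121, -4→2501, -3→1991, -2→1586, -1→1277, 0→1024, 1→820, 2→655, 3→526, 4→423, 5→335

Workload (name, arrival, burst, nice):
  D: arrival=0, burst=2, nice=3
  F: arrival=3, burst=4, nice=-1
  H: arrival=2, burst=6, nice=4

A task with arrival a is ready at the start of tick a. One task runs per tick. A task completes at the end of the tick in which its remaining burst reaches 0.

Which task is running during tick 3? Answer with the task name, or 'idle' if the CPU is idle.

running at tick 3 = F

t=0: vr[D=0] → run D
t=1: vr[D=512/263] → run D
t=2: vr[H=0] → run H
t=3: vr[F=1024/423 H=1024/423] → run F
t=4: vr[F=1740800/540171 H=1024/423] → run H
t=5: vr[F=1740800/540171 H=2048/423] → run F
t=6: vr[F=2173952/540171 H=2048/423] → run F
t=7: vr[F=2607104/540171 H=2048/423] → run F
t=8: vr[H=2048/423] → run H
t=9: vr[H=1024/141] → run H
t=10: vr[H=4096/423] → run H
t=11: vr[H=5120/423] → run H
t=12: (idle)
t=13: (idle)
t=14: (idle)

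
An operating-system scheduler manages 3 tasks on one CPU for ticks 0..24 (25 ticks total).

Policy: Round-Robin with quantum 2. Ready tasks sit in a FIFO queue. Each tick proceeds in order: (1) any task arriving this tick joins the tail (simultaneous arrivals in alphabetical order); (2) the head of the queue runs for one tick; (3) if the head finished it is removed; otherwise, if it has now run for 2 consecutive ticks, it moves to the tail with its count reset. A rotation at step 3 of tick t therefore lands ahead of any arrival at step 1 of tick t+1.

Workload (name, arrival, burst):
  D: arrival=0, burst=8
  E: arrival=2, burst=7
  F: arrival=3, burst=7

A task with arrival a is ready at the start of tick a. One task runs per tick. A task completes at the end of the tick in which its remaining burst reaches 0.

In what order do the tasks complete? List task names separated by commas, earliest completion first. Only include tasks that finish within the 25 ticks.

t=0: queue=[D] q_used=0 → run D
t=1: queue=[D] q_used=1 → run D
t=2: queue=[D,E] q_used=0 → run D
t=3: queue=[D,E,F] q_used=1 → run D
t=4: queue=[E,F,D] q_used=0 → run E
t=5: queue=[E,F,D] q_used=1 → run E
t=6: queue=[F,D,E] q_used=0 → run F
t=7: queue=[F,D,E] q_used=1 → run F
t=8: queue=[D,E,F] q_used=0 → run D
t=9: queue=[D,E,F] q_used=1 → run D
t=10: queue=[E,F,D] q_used=0 → run E
t=11: queue=[E,F,D] q_used=1 → run E
t=12: queue=[F,D,E] q_used=0 → run F
t=13: queue=[F,D,E] q_used=1 → run F
t=14: queue=[D,E,F] q_used=0 → run D
t=15: queue=[D,E,F] q_used=1 → run D
t=16: queue=[E,F] q_used=0 → run E
t=17: queue=[E,F] q_used=1 → run E
t=18: queue=[F,E] q_used=0 → run F
t=19: queue=[F,E] q_used=1 → run F
t=20: queue=[E,F] q_used=0 → run E
t=21: queue=[F] q_used=0 → run F
t=22: (idle)
t=23: (idle)
t=24: (idle)

completion order = D, E, F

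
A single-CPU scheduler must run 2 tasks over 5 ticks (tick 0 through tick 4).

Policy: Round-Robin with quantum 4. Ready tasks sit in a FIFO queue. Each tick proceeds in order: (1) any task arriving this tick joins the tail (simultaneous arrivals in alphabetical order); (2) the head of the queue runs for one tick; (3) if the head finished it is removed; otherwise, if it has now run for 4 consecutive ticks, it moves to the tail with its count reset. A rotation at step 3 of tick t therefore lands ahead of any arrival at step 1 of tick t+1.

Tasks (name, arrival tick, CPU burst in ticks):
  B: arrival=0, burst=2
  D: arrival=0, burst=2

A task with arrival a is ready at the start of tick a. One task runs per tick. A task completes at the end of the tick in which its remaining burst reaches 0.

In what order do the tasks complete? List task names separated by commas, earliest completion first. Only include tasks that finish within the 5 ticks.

completion order = B, D

t=0: queue=[B,D] q_used=0 → run B
t=1: queue=[B,D] q_used=1 → run B
t=2: queue=[D] q_used=0 → run D
t=3: queue=[D] q_used=1 → run D
t=4: (idle)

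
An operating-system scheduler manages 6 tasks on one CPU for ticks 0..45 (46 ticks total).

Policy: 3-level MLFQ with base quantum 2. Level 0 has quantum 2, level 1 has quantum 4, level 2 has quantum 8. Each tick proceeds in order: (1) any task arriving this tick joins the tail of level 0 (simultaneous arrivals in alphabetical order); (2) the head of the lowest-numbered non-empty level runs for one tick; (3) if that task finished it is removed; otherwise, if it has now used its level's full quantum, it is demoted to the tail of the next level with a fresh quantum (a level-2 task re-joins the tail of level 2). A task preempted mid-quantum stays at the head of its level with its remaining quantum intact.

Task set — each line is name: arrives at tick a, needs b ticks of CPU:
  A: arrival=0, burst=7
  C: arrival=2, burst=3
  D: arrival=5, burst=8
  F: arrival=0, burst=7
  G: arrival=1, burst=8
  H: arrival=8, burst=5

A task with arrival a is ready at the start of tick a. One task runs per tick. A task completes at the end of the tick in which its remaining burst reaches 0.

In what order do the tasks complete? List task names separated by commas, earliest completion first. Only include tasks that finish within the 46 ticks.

completion order = C, H, A, F, G, D

t=0: L0/L1/L2 = AF/-/- → run A
t=1: L0/L1/L2 = AFG/-/- → run A
t=2: L0/L1/L2 = FGC/A/- → run F
t=3: L0/L1/L2 = FGC/A/- → run F
t=4: L0/L1/L2 = GC/AF/- → run G
t=5: L0/L1/L2 = GCD/AF/- → run G
t=6: L0/L1/L2 = CD/AFG/- → run C
t=7: L0/L1/L2 = CD/AFG/- → run C
t=8: L0/L1/L2 = DH/AFGC/- → run D
t=9: L0/L1/L2 = DH/AFGC/- → run D
t=10: L0/L1/L2 = H/AFGCD/- → run H
t=11: L0/L1/L2 = H/AFGCD/- → run H
t=12: L0/L1/L2 = -/AFGCDH/- → run A
t=13: L0/L1/L2 = -/AFGCDH/- → run A
t=14: L0/L1/L2 = -/AFGCDH/- → run A
t=15: L0/L1/L2 = -/AFGCDH/- → run A
t=16: L0/L1/L2 = -/FGCDH/A → run F
t=17: L0/L1/L2 = -/FGCDH/A → run F
t=18: L0/L1/L2 = -/FGCDH/A → run F
t=19: L0/L1/L2 = -/FGCDH/A → run F
t=20: L0/L1/L2 = -/GCDH/AF → run G
t=21: L0/L1/L2 = -/GCDH/AF → run G
t=22: L0/L1/L2 = -/GCDH/AF → run G
t=23: L0/L1/L2 = -/GCDH/AF → run G
t=24: L0/L1/L2 = -/CDH/AFG → run C
t=25: L0/L1/L2 = -/DH/AFG → run D
t=26: L0/L1/L2 = -/DH/AFG → run D
t=27: L0/L1/L2 = -/DH/AFG → run D
t=28: L0/L1/L2 = -/DH/AFG → run D
t=29: L0/L1/L2 = -/H/AFGD → run H
t=30: L0/L1/L2 = -/H/AFGD → run H
t=31: L0/L1/L2 = -/H/AFGD → run H
t=32: L0/L1/L2 = -/-/AFGD → run A
t=33: L0/L1/L2 = -/-/FGD → run F
t=34: L0/L1/L2 = -/-/GD → run G
t=35: L0/L1/L2 = -/-/GD → run G
t=36: L0/L1/L2 = -/-/D → run D
t=37: L0/L1/L2 = -/-/D → run D
t=38: (idle)
t=39: (idle)
t=40: (idle)
t=41: (idle)
t=42: (idle)
t=43: (idle)
t=44: (idle)
t=45: (idle)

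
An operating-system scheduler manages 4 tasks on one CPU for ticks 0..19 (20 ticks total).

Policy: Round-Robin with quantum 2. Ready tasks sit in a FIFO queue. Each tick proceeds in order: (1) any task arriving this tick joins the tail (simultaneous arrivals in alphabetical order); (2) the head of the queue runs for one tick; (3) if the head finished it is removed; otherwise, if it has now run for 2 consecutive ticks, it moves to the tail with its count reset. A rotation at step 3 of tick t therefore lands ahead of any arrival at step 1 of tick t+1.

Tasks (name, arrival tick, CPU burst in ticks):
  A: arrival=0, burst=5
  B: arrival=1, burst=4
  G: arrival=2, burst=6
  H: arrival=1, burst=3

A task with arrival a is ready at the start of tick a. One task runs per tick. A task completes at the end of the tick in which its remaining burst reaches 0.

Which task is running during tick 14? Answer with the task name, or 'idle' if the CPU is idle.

running at tick 14 = G

t=0: queue=[A] q_used=0 → run A
t=1: queue=[A,B,H] q_used=1 → run A
t=2: queue=[B,H,A,G] q_used=0 → run B
t=3: queue=[B,H,A,G] q_used=1 → run B
t=4: queue=[H,A,G,B] q_used=0 → run H
t=5: queue=[H,A,G,B] q_used=1 → run H
t=6: queue=[A,G,B,H] q_used=0 → run A
t=7: queue=[A,G,B,H] q_used=1 → run A
t=8: queue=[G,B,H,A] q_used=0 → run G
t=9: queue=[G,B,H,A] q_used=1 → run G
t=10: queue=[B,H,A,G] q_used=0 → run B
t=11: queue=[B,H,A,G] q_used=1 → run B
t=12: queue=[H,A,G] q_used=0 → run H
t=13: queue=[A,G] q_used=0 → run A
t=14: queue=[G] q_used=0 → run G
t=15: queue=[G] q_used=1 → run G
t=16: queue=[G] q_used=0 → run G
t=17: queue=[G] q_used=1 → run G
t=18: (idle)
t=19: (idle)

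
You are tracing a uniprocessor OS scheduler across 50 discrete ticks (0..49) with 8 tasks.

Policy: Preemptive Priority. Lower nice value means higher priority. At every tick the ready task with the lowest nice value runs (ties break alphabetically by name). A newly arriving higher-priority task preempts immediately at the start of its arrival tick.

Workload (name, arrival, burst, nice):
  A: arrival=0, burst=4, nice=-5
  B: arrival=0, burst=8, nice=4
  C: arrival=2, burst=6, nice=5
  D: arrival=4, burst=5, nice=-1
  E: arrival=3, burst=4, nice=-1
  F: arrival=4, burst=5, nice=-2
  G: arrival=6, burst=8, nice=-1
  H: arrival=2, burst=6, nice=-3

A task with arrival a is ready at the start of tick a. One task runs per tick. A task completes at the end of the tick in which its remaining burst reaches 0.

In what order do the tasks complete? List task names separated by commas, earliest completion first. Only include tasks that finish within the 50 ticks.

t=0: ready={A,B} → run A
t=1: ready={A,B} → run A
t=2: ready={A,B,C,H} → run A
t=3: ready={A,B,C,E,H} → run A
t=4: ready={B,C,D,E,F,H} → run H
t=5: ready={B,C,D,E,F,H} → run H
t=6: ready={B,C,D,E,F,G,H} → run H
t=7: ready={B,C,D,E,F,G,H} → run H
t=8: ready={B,C,D,E,F,G,H} → run H
t=9: ready={B,C,D,E,F,G,H} → run H
t=10: ready={B,C,D,E,F,G} → run F
t=11: ready={B,C,D,E,F,G} → run F
t=12: ready={B,C,D,E,F,G} → run F
t=13: ready={B,C,D,E,F,G} → run F
t=14: ready={B,C,D,E,F,G} → run F
t=15: ready={B,C,D,E,G} → run D
t=16: ready={B,C,D,E,G} → run D
t=17: ready={B,C,D,E,G} → run D
t=18: ready={B,C,D,E,G} → run D
t=19: ready={B,C,D,E,G} → run D
t=20: ready={B,C,E,G} → run E
t=21: ready={B,C,E,G} → run E
t=22: ready={B,C,E,G} → run E
t=23: ready={B,C,E,G} → run E
t=24: ready={B,C,G} → run G
t=25: ready={B,C,G} → run G
t=26: ready={B,C,G} → run G
t=27: ready={B,C,G} → run G
t=28: ready={B,C,G} → run G
t=29: ready={B,C,G} → run G
t=30: ready={B,C,G} → run G
t=31: ready={B,C,G} → run G
t=32: ready={B,C} → run B
t=33: ready={B,C} → run B
t=34: ready={B,C} → run B
t=35: ready={B,C} → run B
t=36: ready={B,C} → run B
t=37: ready={B,C} → run B
t=38: ready={B,C} → run B
t=39: ready={B,C} → run B
t=40: ready={C} → run C
t=41: ready={C} → run C
t=42: ready={C} → run C
t=43: ready={C} → run C
t=44: ready={C} → run C
t=45: ready={C} → run C
t=46: (idle)
t=47: (idle)
t=48: (idle)
t=49: (idle)

completion order = A, H, F, D, E, G, B, C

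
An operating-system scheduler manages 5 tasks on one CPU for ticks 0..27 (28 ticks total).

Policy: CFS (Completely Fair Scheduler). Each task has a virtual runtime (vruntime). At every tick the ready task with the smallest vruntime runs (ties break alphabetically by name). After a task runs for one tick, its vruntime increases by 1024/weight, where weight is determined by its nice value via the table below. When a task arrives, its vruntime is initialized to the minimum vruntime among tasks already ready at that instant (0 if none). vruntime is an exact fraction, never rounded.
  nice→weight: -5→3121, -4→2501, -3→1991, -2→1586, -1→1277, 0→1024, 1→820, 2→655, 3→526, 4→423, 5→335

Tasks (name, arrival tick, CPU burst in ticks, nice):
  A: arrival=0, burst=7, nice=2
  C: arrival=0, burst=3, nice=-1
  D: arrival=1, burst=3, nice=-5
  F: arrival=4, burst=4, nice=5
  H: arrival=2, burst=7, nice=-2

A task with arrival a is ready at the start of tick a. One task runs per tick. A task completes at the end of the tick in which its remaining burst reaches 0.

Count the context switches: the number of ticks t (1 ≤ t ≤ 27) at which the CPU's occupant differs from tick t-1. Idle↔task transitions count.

context switches = 21

t=0: vr[A=0 C=0] → run A
t=1: vr[A=1024/655 C=0 D=0] → run C
t=2: vr[A=1024/655 C=1024/1277 D=0 H=0] → run D
t=3: vr[A=1024/655 C=1024/1277 D=1024/3121 H=0] → run H
t=4: vr[A=1024/655 C=1024/1277 D=1024/3121 F=1024/3121 H=512/793] → run D
t=5: vr[A=1024/655 C=1024/1277 D=2048/3121 F=1024/3121 H=512/793] → run F
t=6: vr[A=1024/655 C=1024/1277 D=2048/3121 F=3538944/1045535 H=512/793] → run H
t=7: vr[A=1024/655 C=1024/1277 D=2048/3121 F=3538944/1045535 H=1024/793] → run D
t=8: vr[A=1024/655 C=1024/1277 F=3538944/1045535 H=1024/793] → run C
t=9: vr[A=1024/655 C=2048/1277 F=3538944/1045535 H=1024/793] → run H
t=10: vr[A=1024/655 C=2048/1277 F=3538944/1045535 H=1536/793] → run A
t=11: vr[A=2048/655 C=2048/1277 F=3538944/1045535 H=1536/793] → run C
t=12: vr[A=2048/655 F=3538944/1045535 H=1536/793] → run H
t=13: vr[A=2048/655 F=3538944/1045535 H=2048/793] → run H
t=14: vr[A=2048/655 F=3538944/1045535 H=2560/793] → run A
t=15: vr[A=3072/655 F=3538944/1045535 H=2560/793] → run H
t=16: vr[A=3072/655 F=3538944/1045535 H=3072/793] → run F
t=17: vr[A=3072/655 F=6734848/1045535 H=3072/793] → run H
t=18: vr[A=3072/655 F=6734848/1045535] → run A
t=19: vr[A=4096/655 F=6734848/1045535] → run A
t=20: vr[A=1024/131 F=6734848/1045535] → run F
t=21: vr[A=1024/131 F=9930752/1045535] → run A
t=22: vr[A=6144/655 F=9930752/1045535] → run A
t=23: vr[F=9930752/1045535] → run F
t=24: (idle)
t=25: (idle)
t=26: (idle)
t=27: (idle)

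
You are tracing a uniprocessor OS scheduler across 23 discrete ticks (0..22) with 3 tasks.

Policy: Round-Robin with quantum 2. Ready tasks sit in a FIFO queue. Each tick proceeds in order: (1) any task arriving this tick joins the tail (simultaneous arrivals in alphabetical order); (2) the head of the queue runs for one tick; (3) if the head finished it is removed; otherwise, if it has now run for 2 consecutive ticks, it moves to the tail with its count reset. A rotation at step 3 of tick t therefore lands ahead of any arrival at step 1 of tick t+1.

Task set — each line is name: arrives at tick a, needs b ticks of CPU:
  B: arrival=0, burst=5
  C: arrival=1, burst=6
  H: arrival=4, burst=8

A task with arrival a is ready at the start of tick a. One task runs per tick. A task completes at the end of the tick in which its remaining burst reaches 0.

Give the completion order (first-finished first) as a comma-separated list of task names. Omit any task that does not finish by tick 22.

t=0: queue=[B] q_used=0 → run B
t=1: queue=[B,C] q_used=1 → run B
t=2: queue=[C,B] q_used=0 → run C
t=3: queue=[C,B] q_used=1 → run C
t=4: queue=[B,C,H] q_used=0 → run B
t=5: queue=[B,C,H] q_used=1 → run B
t=6: queue=[C,H,B] q_used=0 → run C
t=7: queue=[C,H,B] q_used=1 → run C
t=8: queue=[H,B,C] q_used=0 → run H
t=9: queue=[H,B,C] q_used=1 → run H
t=10: queue=[B,C,H] q_used=0 → run B
t=11: queue=[C,H] q_used=0 → run C
t=12: queue=[C,H] q_used=1 → run C
t=13: queue=[H] q_used=0 → run H
t=14: queue=[H] q_used=1 → run H
t=15: queue=[H] q_used=0 → run H
t=16: queue=[H] q_used=1 → run H
t=17: queue=[H] q_used=0 → run H
t=18: queue=[H] q_used=1 → run H
t=19: (idle)
t=20: (idle)
t=21: (idle)
t=22: (idle)

completion order = B, C, H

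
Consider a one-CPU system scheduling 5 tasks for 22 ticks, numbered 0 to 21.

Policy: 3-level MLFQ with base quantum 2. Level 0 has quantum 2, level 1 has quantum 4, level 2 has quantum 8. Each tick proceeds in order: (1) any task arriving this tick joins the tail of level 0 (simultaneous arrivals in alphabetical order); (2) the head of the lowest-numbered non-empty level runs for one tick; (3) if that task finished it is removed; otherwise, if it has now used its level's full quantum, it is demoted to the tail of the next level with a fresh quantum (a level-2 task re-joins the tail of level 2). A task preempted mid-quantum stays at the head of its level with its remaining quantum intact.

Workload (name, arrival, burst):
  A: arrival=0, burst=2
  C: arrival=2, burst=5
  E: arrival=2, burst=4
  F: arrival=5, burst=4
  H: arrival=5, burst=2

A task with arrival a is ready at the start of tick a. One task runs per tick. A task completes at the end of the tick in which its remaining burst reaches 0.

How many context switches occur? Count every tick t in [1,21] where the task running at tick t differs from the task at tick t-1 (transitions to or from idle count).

context switches = 8

t=0: L0/L1/L2 = A/-/- → run A
t=1: L0/L1/L2 = A/-/- → run A
t=2: L0/L1/L2 = CE/-/- → run C
t=3: L0/L1/L2 = CE/-/- → run C
t=4: L0/L1/L2 = E/C/- → run E
t=5: L0/L1/L2 = EFH/C/- → run E
t=6: L0/L1/L2 = FH/CE/- → run F
t=7: L0/L1/L2 = FH/CE/- → run F
t=8: L0/L1/L2 = H/CEF/- → run H
t=9: L0/L1/L2 = H/CEF/- → run H
t=10: L0/L1/L2 = -/CEF/- → run C
t=11: L0/L1/L2 = -/CEF/- → run C
t=12: L0/L1/L2 = -/CEF/- → run C
t=13: L0/L1/L2 = -/EF/- → run E
t=14: L0/L1/L2 = -/EF/- → run E
t=15: L0/L1/L2 = -/F/- → run F
t=16: L0/L1/L2 = -/F/- → run F
t=17: (idle)
t=18: (idle)
t=19: (idle)
t=20: (idle)
t=21: (idle)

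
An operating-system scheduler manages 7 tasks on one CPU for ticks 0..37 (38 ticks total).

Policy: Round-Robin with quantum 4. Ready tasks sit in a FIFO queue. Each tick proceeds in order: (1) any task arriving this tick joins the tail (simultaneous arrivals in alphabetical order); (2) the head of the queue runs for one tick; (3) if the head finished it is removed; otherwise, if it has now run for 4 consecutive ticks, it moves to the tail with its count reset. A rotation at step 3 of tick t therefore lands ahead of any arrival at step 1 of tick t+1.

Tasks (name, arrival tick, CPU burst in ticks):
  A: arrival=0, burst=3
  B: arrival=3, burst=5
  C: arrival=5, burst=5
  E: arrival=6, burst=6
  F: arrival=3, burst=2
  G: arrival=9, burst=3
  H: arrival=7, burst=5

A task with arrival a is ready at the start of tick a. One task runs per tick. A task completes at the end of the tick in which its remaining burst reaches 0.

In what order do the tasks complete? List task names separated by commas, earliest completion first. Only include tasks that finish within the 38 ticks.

t=0: queue=[A] q_used=0 → run A
t=1: queue=[A] q_used=1 → run A
t=2: queue=[A] q_used=2 → run A
t=3: queue=[B,F] q_used=0 → run B
t=4: queue=[B,F] q_used=1 → run B
t=5: queue=[B,F,C] q_used=2 → run B
t=6: queue=[B,F,C,E] q_used=3 → run B
t=7: queue=[F,C,E,B,H] q_used=0 → run F
t=8: queue=[F,C,E,B,H] q_used=1 → run F
t=9: queue=[C,E,B,H,G] q_used=0 → run C
t=10: queue=[C,E,B,H,G] q_used=1 → run C
t=11: queue=[C,E,B,H,G] q_used=2 → run C
t=12: queue=[C,E,B,H,G] q_used=3 → run C
t=13: queue=[E,B,H,G,C] q_used=0 → run E
t=14: queue=[E,B,H,G,C] q_used=1 → run E
t=15: queue=[E,B,H,G,C] q_used=2 → run E
t=16: queue=[E,B,H,G,C] q_used=3 → run E
t=17: queue=[B,H,G,C,E] q_used=0 → run B
t=18: queue=[H,G,C,E] q_used=0 → run H
t=19: queue=[H,G,C,E] q_used=1 → run H
t=20: queue=[H,G,C,E] q_used=2 → run H
t=21: queue=[H,G,C,E] q_used=3 → run H
t=22: queue=[G,C,E,H] q_used=0 → run G
t=23: queue=[G,C,E,H] q_used=1 → run G
t=24: queue=[G,C,E,H] q_used=2 → run G
t=25: queue=[C,E,H] q_used=0 → run C
t=26: queue=[E,H] q_used=0 → run E
t=27: queue=[E,H] q_used=1 → run E
t=28: queue=[H] q_used=0 → run H
t=29: (idle)
t=30: (idle)
t=31: (idle)
t=32: (idle)
t=33: (idle)
t=34: (idle)
t=35: (idle)
t=36: (idle)
t=37: (idle)

completion order = A, F, B, G, C, E, H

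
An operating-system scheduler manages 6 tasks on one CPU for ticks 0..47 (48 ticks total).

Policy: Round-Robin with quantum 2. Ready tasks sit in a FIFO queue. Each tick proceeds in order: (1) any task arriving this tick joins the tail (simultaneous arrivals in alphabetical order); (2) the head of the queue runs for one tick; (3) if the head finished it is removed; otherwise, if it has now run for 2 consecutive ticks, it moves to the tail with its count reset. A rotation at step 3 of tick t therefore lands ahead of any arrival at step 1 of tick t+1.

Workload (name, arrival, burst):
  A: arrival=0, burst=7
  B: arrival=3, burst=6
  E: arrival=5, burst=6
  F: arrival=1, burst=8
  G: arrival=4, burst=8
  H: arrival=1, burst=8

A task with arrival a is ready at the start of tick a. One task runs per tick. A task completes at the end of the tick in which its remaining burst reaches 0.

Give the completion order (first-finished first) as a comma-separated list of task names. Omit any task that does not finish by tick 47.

completion order = A, B, F, E, H, G

t=0: queue=[A] q_used=0 → run A
t=1: queue=[A,F,H] q_used=1 → run A
t=2: queue=[F,H,A] q_used=0 → run F
t=3: queue=[F,H,A,B] q_used=1 → run F
t=4: queue=[H,A,B,F,G] q_used=0 → run H
t=5: queue=[H,A,B,F,G,E] q_used=1 → run H
t=6: queue=[A,B,F,G,E,H] q_used=0 → run A
t=7: queue=[A,B,F,G,E,H] q_used=1 → run A
t=8: queue=[B,F,G,E,H,A] q_used=0 → run B
t=9: queue=[B,F,G,E,H,A] q_used=1 → run B
t=10: queue=[F,G,E,H,A,B] q_used=0 → run F
t=11: queue=[F,G,E,H,A,B] q_used=1 → run F
t=12: queue=[G,E,H,A,B,F] q_used=0 → run G
t=13: queue=[G,E,H,A,B,F] q_used=1 → run G
t=14: queue=[E,H,A,B,F,G] q_used=0 → run E
t=15: queue=[E,H,A,B,F,G] q_used=1 → run E
t=16: queue=[H,A,B,F,G,E] q_used=0 → run H
t=17: queue=[H,A,B,F,G,E] q_used=1 → run H
t=18: queue=[A,B,F,G,E,H] q_used=0 → run A
t=19: queue=[A,B,F,G,E,H] q_used=1 → run A
t=20: queue=[B,F,G,E,H,A] q_used=0 → run B
t=21: queue=[B,F,G,E,H,A] q_used=1 → run B
t=22: queue=[F,G,E,H,A,B] q_used=0 → run F
t=23: queue=[F,G,E,H,A,B] q_used=1 → run F
t=24: queue=[G,E,H,A,B,F] q_used=0 → run G
t=25: queue=[G,E,H,A,B,F] q_used=1 → run G
t=26: queue=[E,H,A,B,F,G] q_used=0 → run E
t=27: queue=[E,H,A,B,F,G] q_used=1 → run E
t=28: queue=[H,A,B,F,G,E] q_used=0 → run H
t=29: queue=[H,A,B,F,G,E] q_used=1 → run H
t=30: queue=[A,B,F,G,E,H] q_used=0 → run A
t=31: queue=[B,F,G,E,H] q_used=0 → run B
t=32: queue=[B,F,G,E,H] q_used=1 → run B
t=33: queue=[F,G,E,H] q_used=0 → run F
t=34: queue=[F,G,E,H] q_used=1 → run F
t=35: queue=[G,E,H] q_used=0 → run G
t=36: queue=[G,E,H] q_used=1 → run G
t=37: queue=[E,H,G] q_used=0 → run E
t=38: queue=[E,H,G] q_used=1 → run E
t=39: queue=[H,G] q_used=0 → run H
t=40: queue=[H,G] q_used=1 → run H
t=41: queue=[G] q_used=0 → run G
t=42: queue=[G] q_used=1 → run G
t=43: (idle)
t=44: (idle)
t=45: (idle)
t=46: (idle)
t=47: (idle)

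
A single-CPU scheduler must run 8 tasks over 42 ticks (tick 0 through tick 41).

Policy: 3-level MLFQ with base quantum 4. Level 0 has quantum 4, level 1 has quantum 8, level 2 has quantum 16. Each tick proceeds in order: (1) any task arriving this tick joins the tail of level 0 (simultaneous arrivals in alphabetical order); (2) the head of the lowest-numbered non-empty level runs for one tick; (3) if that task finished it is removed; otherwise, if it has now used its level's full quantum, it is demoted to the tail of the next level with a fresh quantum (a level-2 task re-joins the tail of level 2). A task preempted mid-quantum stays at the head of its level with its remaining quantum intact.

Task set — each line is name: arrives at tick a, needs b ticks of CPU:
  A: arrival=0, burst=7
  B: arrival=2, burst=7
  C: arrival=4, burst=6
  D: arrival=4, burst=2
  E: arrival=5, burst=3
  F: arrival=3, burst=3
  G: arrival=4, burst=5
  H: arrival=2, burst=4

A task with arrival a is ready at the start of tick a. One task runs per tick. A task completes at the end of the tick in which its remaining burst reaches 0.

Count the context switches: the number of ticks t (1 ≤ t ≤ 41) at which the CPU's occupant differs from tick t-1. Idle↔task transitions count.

t=0: L0/L1/L2 = A/-/- → run A
t=1: L0/L1/L2 = A/-/- → run A
t=2: L0/L1/L2 = ABH/-/- → run A
t=3: L0/L1/L2 = ABHF/-/- → run A
t=4: L0/L1/L2 = BHFCDG/A/- → run B
t=5: L0/L1/L2 = BHFCDGE/A/- → run B
t=6: L0/L1/L2 = BHFCDGE/A/- → run B
t=7: L0/L1/L2 = BHFCDGE/A/- → run B
t=8: L0/L1/L2 = HFCDGE/AB/- → run H
t=9: L0/L1/L2 = HFCDGE/AB/- → run H
t=10: L0/L1/L2 = HFCDGE/AB/- → run H
t=11: L0/L1/L2 = HFCDGE/AB/- → run H
t=12: L0/L1/L2 = FCDGE/AB/- → run F
t=13: L0/L1/L2 = FCDGE/AB/- → run F
t=14: L0/L1/L2 = FCDGE/AB/- → run F
t=15: L0/L1/L2 = CDGE/AB/- → run C
t=16: L0/L1/L2 = CDGE/AB/- → run C
t=17: L0/L1/L2 = CDGE/AB/- → run C
t=18: L0/L1/L2 = CDGE/AB/- → run C
t=19: L0/L1/L2 = DGE/ABC/- → run D
t=20: L0/L1/L2 = DGE/ABC/- → run D
t=21: L0/L1/L2 = GE/ABC/- → run G
t=22: L0/L1/L2 = GE/ABC/- → run G
t=23: L0/L1/L2 = GE/ABC/- → run G
t=24: L0/L1/L2 = GE/ABC/- → run G
t=25: L0/L1/L2 = E/ABCG/- → run E
t=26: L0/L1/L2 = E/ABCG/- → run E
t=27: L0/L1/L2 = E/ABCG/- → run E
t=28: L0/L1/L2 = -/ABCG/- → run A
t=29: L0/L1/L2 = -/ABCG/- → run A
t=30: L0/L1/L2 = -/ABCG/- → run A
t=31: L0/L1/L2 = -/BCG/- → run B
t=32: L0/L1/L2 = -/BCG/- → run B
t=33: L0/L1/L2 = -/BCG/- → run B
t=34: L0/L1/L2 = -/CG/- → run C
t=35: L0/L1/L2 = -/CG/- → run C
t=36: L0/L1/L2 = -/G/- → run G
t=37: (idle)
t=38: (idle)
t=39: (idle)
t=40: (idle)
t=41: (idle)

context switches = 12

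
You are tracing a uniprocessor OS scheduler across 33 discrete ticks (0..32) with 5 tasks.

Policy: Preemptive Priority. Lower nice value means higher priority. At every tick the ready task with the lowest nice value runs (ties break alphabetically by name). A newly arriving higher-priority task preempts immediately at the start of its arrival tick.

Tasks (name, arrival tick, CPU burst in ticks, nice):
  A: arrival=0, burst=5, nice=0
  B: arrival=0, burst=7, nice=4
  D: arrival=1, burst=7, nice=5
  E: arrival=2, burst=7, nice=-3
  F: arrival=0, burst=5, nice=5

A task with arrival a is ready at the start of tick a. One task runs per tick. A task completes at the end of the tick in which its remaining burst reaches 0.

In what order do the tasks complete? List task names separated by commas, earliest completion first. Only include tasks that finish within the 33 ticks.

t=0: ready={A,B,F} → run A
t=1: ready={A,B,D,F} → run A
t=2: ready={A,B,D,E,F} → run E
t=3: ready={A,B,D,E,F} → run E
t=4: ready={A,B,D,E,F} → run E
t=5: ready={A,B,D,E,F} → run E
t=6: ready={A,B,D,E,F} → run E
t=7: ready={A,B,D,E,F} → run E
t=8: ready={A,B,D,E,F} → run E
t=9: ready={A,B,D,F} → run A
t=10: ready={A,B,D,F} → run A
t=11: ready={A,B,D,F} → run A
t=12: ready={B,D,F} → run B
t=13: ready={B,D,F} → run B
t=14: ready={B,D,F} → run B
t=15: ready={B,D,F} → run B
t=16: ready={B,D,F} → run B
t=17: ready={B,D,F} → run B
t=18: ready={B,D,F} → run B
t=19: ready={D,F} → run D
t=20: ready={D,F} → run D
t=21: ready={D,F} → run D
t=22: ready={D,F} → run D
t=23: ready={D,F} → run D
t=24: ready={D,F} → run D
t=25: ready={D,F} → run D
t=26: ready={F} → run F
t=27: ready={F} → run F
t=28: ready={F} → run F
t=29: ready={F} → run F
t=30: ready={F} → run F
t=31: (idle)
t=32: (idle)

completion order = E, A, B, D, F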